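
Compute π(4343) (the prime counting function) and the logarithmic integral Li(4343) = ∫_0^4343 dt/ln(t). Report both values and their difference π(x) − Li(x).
π(4343) = 593;  Li(4343) ≈ 606.51;  π(x) − Li(x) ≈ -13.51.

Direct count of primes ≤ 4343 gives π(4343) = 593. Numerical evaluation of the logarithmic integral gives Li(4343) ≈ 606.51. The difference π(x) − Li(x) ≈ -13.51 is typically negative for small/moderate x (Li(x) overestimates), though Littlewood's theorem shows this sign changes infinitely often.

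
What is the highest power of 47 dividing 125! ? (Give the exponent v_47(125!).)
v_47(125!) = 2

Legendre's formula: v_p(n!) = Σ_{k ≥ 1} ⌊n / p^k⌋. For p = 47, n = 125, the terms are:
  ⌊125/47^1⌋ = ⌊125/47⌋ = 2
(the next term ⌊125/47^2⌋ = 0, terminating the sum). Summing: v_47(125!) = 2 = 2.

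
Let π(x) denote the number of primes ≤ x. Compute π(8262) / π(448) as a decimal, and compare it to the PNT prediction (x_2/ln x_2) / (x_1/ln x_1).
π(8262)/π(448) = 1035/86 ≈ 12.0349;  PNT prediction ≈ 12.4824.

π(448) = 86 and π(8262) = 1035, so π(8262)/π(448) ≈ 12.0349. The PNT-predicted ratio is (8262/ln(8262)) / (448/ln(448)) ≈ 12.4824. The two agree to within a few percent, as expected.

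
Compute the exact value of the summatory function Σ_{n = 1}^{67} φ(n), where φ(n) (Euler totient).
Σ_{n ≤ 67} φ(n) = 1394

Compute φ(n) for each 1 ≤ n ≤ 67: φ(1) = 1, φ(2) = 1, φ(3) = 2, φ(4) = 2, φ(5) = 4, φ(6) = 2, φ(7) = 6, φ(8) = 4, φ(9) = 6, φ(10) = 4, φ(11) = 10, φ(12) = 4, φ(13) = 12, φ(14) = 6, φ(15) = 8, φ(16) = 8, φ(17) = 16, φ(18) = 6, φ(19) = 18, φ(20) = 8, φ(21) = 12, φ(22) = 10, φ(23) = 22, φ(24) = 8, φ(25) = 20, φ(26) = 12, φ(27) = 18, φ(28) = 12, φ(29) = 28, φ(30) = 8, φ(31) = 30, φ(32) = 16, φ(33) = 20, φ(34) = 16, φ(35) = 24, φ(36) = 12, φ(37) = 36, φ(38) = 18, φ(39) = 24, φ(40) = 16, φ(41) = 40, φ(42) = 12, φ(43) = 42, φ(44) = 20, φ(45) = 24, φ(46) = 22, φ(47) = 46, φ(48) = 16, φ(49) = 42, φ(50) = 20, φ(51) = 32, φ(52) = 24, φ(53) = 52, φ(54) = 18, φ(55) = 40, φ(56) = 24, φ(57) = 36, φ(58) = 28, φ(59) = 58, φ(60) = 16, φ(61) = 60, φ(62) = 30, φ(63) = 36, φ(64) = 32, φ(65) = 48, φ(66) = 20, φ(67) = 66. Summing all 67 values: 1394. (Average order: Σ_{n ≤ x} φ(n) ~ (3/π²) x². For x = 67, (3/π²)·67² ≈ 1364.49.)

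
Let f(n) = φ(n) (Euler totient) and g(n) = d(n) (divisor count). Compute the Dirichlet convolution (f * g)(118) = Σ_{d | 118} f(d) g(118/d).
(φ * d)(118) = 180

Divisors of 118: [1, 2, 59, 118]. For each d | 118:
  d = 1: φ(1) · d(118/1) = 1 · 4 = 4
  d = 2: φ(2) · d(118/2) = 1 · 2 = 2
  d = 59: φ(59) · d(118/59) = 58 · 2 = 116
  d = 118: φ(118) · d(118/118) = 58 · 1 = 58
Summing: (φ * d)(118) = 4 + 2 + 116 + 58 = 180.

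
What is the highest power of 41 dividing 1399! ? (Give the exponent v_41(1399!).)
v_41(1399!) = 34

Legendre's formula: v_p(n!) = Σ_{k ≥ 1} ⌊n / p^k⌋. For p = 41, n = 1399, the terms are:
  ⌊1399/41^1⌋ = ⌊1399/41⌋ = 34
(the next term ⌊1399/41^2⌋ = 0, terminating the sum). Summing: v_41(1399!) = 34 = 34.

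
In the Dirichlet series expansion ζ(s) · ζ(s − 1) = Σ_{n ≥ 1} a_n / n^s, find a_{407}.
σ(407) = 456

In the product (Σ m^0/m^s)(Σ k / k^s) = Σ (Σ_{d | n} d) / n^s, the coefficient of 1/n^s is σ(n) = Σ_{d | n} d. For n = 407, divisors are [1, 11, 37, 407]; summing: σ(407) = 456.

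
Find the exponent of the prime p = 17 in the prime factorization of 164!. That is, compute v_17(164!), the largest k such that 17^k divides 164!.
v_17(164!) = 9

Legendre's formula: v_p(n!) = Σ_{k ≥ 1} ⌊n / p^k⌋. For p = 17, n = 164, the terms are:
  ⌊164/17^1⌋ = ⌊164/17⌋ = 9
(the next term ⌊164/17^2⌋ = 0, terminating the sum). Summing: v_17(164!) = 9 = 9.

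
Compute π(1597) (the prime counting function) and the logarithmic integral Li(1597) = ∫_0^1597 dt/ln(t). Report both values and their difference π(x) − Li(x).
π(1597) = 251;  Li(1597) ≈ 261.02;  π(x) − Li(x) ≈ -10.02.

Direct count of primes ≤ 1597 gives π(1597) = 251. Numerical evaluation of the logarithmic integral gives Li(1597) ≈ 261.02. The difference π(x) − Li(x) ≈ -10.02 is typically negative for small/moderate x (Li(x) overestimates), though Littlewood's theorem shows this sign changes infinitely often.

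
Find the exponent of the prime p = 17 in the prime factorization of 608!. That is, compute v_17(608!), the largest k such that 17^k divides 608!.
v_17(608!) = 37

Legendre's formula: v_p(n!) = Σ_{k ≥ 1} ⌊n / p^k⌋. For p = 17, n = 608, the terms are:
  ⌊608/17^1⌋ = ⌊608/17⌋ = 35
  ⌊608/17^2⌋ = ⌊608/289⌋ = 2
(the next term ⌊608/17^3⌋ = 0, terminating the sum). Summing: v_17(608!) = 35 + 2 = 37.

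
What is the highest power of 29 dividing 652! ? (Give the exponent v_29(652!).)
v_29(652!) = 22

Legendre's formula: v_p(n!) = Σ_{k ≥ 1} ⌊n / p^k⌋. For p = 29, n = 652, the terms are:
  ⌊652/29^1⌋ = ⌊652/29⌋ = 22
(the next term ⌊652/29^2⌋ = 0, terminating the sum). Summing: v_29(652!) = 22 = 22.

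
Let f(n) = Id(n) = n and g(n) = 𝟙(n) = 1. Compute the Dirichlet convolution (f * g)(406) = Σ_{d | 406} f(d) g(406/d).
(Id * 𝟙)(406) = 720

Divisors of 406: [1, 2, 7, 14, 29, 58, 203, 406]. For each d | 406:
  d = 1: Id(1) · 𝟙(406/1) = 1 · 1 = 1
  d = 2: Id(2) · 𝟙(406/2) = 2 · 1 = 2
  d = 7: Id(7) · 𝟙(406/7) = 7 · 1 = 7
  d = 14: Id(14) · 𝟙(406/14) = 14 · 1 = 14
  d = 29: Id(29) · 𝟙(406/29) = 29 · 1 = 29
  d = 58: Id(58) · 𝟙(406/58) = 58 · 1 = 58
  d = 203: Id(203) · 𝟙(406/203) = 203 · 1 = 203
  d = 406: Id(406) · 𝟙(406/406) = 406 · 1 = 406
Summing: (Id * 𝟙)(406) = 1 + 2 + 7 + 14 + 29 + 58 + 203 + 406 = 720.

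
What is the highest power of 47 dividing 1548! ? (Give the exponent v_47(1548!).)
v_47(1548!) = 32

Legendre's formula: v_p(n!) = Σ_{k ≥ 1} ⌊n / p^k⌋. For p = 47, n = 1548, the terms are:
  ⌊1548/47^1⌋ = ⌊1548/47⌋ = 32
(the next term ⌊1548/47^2⌋ = 0, terminating the sum). Summing: v_47(1548!) = 32 = 32.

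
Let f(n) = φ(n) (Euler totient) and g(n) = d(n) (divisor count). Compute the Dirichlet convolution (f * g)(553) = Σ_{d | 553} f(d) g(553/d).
(φ * d)(553) = 640

Divisors of 553: [1, 7, 79, 553]. For each d | 553:
  d = 1: φ(1) · d(553/1) = 1 · 4 = 4
  d = 7: φ(7) · d(553/7) = 6 · 2 = 12
  d = 79: φ(79) · d(553/79) = 78 · 2 = 156
  d = 553: φ(553) · d(553/553) = 468 · 1 = 468
Summing: (φ * d)(553) = 4 + 12 + 156 + 468 = 640.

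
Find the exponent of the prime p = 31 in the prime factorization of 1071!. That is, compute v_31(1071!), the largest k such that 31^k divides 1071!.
v_31(1071!) = 35

Legendre's formula: v_p(n!) = Σ_{k ≥ 1} ⌊n / p^k⌋. For p = 31, n = 1071, the terms are:
  ⌊1071/31^1⌋ = ⌊1071/31⌋ = 34
  ⌊1071/31^2⌋ = ⌊1071/961⌋ = 1
(the next term ⌊1071/31^3⌋ = 0, terminating the sum). Summing: v_31(1071!) = 34 + 1 = 35.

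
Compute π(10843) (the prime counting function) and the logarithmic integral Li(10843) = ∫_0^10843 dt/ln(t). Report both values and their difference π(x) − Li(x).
π(10843) = 1317;  Li(10843) ≈ 1337.26;  π(x) − Li(x) ≈ -20.26.

Direct count of primes ≤ 10843 gives π(10843) = 1317. Numerical evaluation of the logarithmic integral gives Li(10843) ≈ 1337.26. The difference π(x) − Li(x) ≈ -20.26 is typically negative for small/moderate x (Li(x) overestimates), though Littlewood's theorem shows this sign changes infinitely often.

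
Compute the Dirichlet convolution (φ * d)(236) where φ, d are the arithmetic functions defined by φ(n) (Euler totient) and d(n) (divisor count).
(φ * d)(236) = 420

Divisors of 236: [1, 2, 4, 59, 118, 236]. For each d | 236:
  d = 1: φ(1) · d(236/1) = 1 · 6 = 6
  d = 2: φ(2) · d(236/2) = 1 · 4 = 4
  d = 4: φ(4) · d(236/4) = 2 · 2 = 4
  d = 59: φ(59) · d(236/59) = 58 · 3 = 174
  d = 118: φ(118) · d(236/118) = 58 · 2 = 116
  d = 236: φ(236) · d(236/236) = 116 · 1 = 116
Summing: (φ * d)(236) = 6 + 4 + 4 + 174 + 116 + 116 = 420.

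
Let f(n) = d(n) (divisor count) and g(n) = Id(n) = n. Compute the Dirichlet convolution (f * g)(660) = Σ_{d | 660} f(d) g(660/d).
(d * Id)(660) = 5005

Divisors of 660: [1, 2, 3, 4, 5, 6, 10, 11, 12, 15, 20, 22, 30, 33, 44, 55, 60, 66, 110, 132, 165, 220, 330, 660]. For each d | 660:
  d = 1: d(1) · Id(660/1) = 1 · 660 = 660
  d = 2: d(2) · Id(660/2) = 2 · 330 = 660
  d = 3: d(3) · Id(660/3) = 2 · 220 = 440
  d = 4: d(4) · Id(660/4) = 3 · 165 = 495
  d = 5: d(5) · Id(660/5) = 2 · 132 = 264
  d = 6: d(6) · Id(660/6) = 4 · 110 = 440
  d = 10: d(10) · Id(660/10) = 4 · 66 = 264
  d = 11: d(11) · Id(660/11) = 2 · 60 = 120
  d = 12: d(12) · Id(660/12) = 6 · 55 = 330
  d = 15: d(15) · Id(660/15) = 4 · 44 = 176
  d = 20: d(20) · Id(660/20) = 6 · 33 = 198
  d = 22: d(22) · Id(660/22) = 4 · 30 = 120
  d = 30: d(30) · Id(660/30) = 8 · 22 = 176
  d = 33: d(33) · Id(660/33) = 4 · 20 = 80
  d = 44: d(44) · Id(660/44) = 6 · 15 = 90
  d = 55: d(55) · Id(660/55) = 4 · 12 = 48
  d = 60: d(60) · Id(660/60) = 12 · 11 = 132
  d = 66: d(66) · Id(660/66) = 8 · 10 = 80
  d = 110: d(110) · Id(660/110) = 8 · 6 = 48
  d = 132: d(132) · Id(660/132) = 12 · 5 = 60
  d = 165: d(165) · Id(660/165) = 8 · 4 = 32
  d = 220: d(220) · Id(660/220) = 12 · 3 = 36
  d = 330: d(330) · Id(660/330) = 16 · 2 = 32
  d = 660: d(660) · Id(660/660) = 24 · 1 = 24
Summing: (d * Id)(660) = 660 + 660 + 440 + 495 + 264 + 440 + 264 + 120 + 330 + 176 + 198 + 120 + 176 + 80 + 90 + 48 + 132 + 80 + 48 + 60 + 32 + 36 + 32 + 24 = 5005.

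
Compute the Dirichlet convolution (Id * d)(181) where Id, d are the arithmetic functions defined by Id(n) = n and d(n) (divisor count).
(Id * d)(181) = 183

Divisors of 181: [1, 181]. For each d | 181:
  d = 1: Id(1) · d(181/1) = 1 · 2 = 2
  d = 181: Id(181) · d(181/181) = 181 · 1 = 181
Summing: (Id * d)(181) = 2 + 181 = 183.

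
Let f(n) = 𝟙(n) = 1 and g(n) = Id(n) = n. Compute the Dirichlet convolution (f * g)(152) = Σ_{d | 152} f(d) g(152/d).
(𝟙 * Id)(152) = 300

Divisors of 152: [1, 2, 4, 8, 19, 38, 76, 152]. For each d | 152:
  d = 1: 𝟙(1) · Id(152/1) = 1 · 152 = 152
  d = 2: 𝟙(2) · Id(152/2) = 1 · 76 = 76
  d = 4: 𝟙(4) · Id(152/4) = 1 · 38 = 38
  d = 8: 𝟙(8) · Id(152/8) = 1 · 19 = 19
  d = 19: 𝟙(19) · Id(152/19) = 1 · 8 = 8
  d = 38: 𝟙(38) · Id(152/38) = 1 · 4 = 4
  d = 76: 𝟙(76) · Id(152/76) = 1 · 2 = 2
  d = 152: 𝟙(152) · Id(152/152) = 1 · 1 = 1
Summing: (𝟙 * Id)(152) = 152 + 76 + 38 + 19 + 8 + 4 + 2 + 1 = 300.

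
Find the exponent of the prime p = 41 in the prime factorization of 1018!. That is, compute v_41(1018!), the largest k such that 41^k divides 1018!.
v_41(1018!) = 24

Legendre's formula: v_p(n!) = Σ_{k ≥ 1} ⌊n / p^k⌋. For p = 41, n = 1018, the terms are:
  ⌊1018/41^1⌋ = ⌊1018/41⌋ = 24
(the next term ⌊1018/41^2⌋ = 0, terminating the sum). Summing: v_41(1018!) = 24 = 24.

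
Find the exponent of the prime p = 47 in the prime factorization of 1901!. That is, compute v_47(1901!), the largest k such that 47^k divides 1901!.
v_47(1901!) = 40

Legendre's formula: v_p(n!) = Σ_{k ≥ 1} ⌊n / p^k⌋. For p = 47, n = 1901, the terms are:
  ⌊1901/47^1⌋ = ⌊1901/47⌋ = 40
(the next term ⌊1901/47^2⌋ = 0, terminating the sum). Summing: v_47(1901!) = 40 = 40.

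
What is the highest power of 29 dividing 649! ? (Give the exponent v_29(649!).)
v_29(649!) = 22

Legendre's formula: v_p(n!) = Σ_{k ≥ 1} ⌊n / p^k⌋. For p = 29, n = 649, the terms are:
  ⌊649/29^1⌋ = ⌊649/29⌋ = 22
(the next term ⌊649/29^2⌋ = 0, terminating the sum). Summing: v_29(649!) = 22 = 22.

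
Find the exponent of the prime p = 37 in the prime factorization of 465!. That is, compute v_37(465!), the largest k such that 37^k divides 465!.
v_37(465!) = 12

Legendre's formula: v_p(n!) = Σ_{k ≥ 1} ⌊n / p^k⌋. For p = 37, n = 465, the terms are:
  ⌊465/37^1⌋ = ⌊465/37⌋ = 12
(the next term ⌊465/37^2⌋ = 0, terminating the sum). Summing: v_37(465!) = 12 = 12.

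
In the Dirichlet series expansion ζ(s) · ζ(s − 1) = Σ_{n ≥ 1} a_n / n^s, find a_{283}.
σ(283) = 284

In the product (Σ m^0/m^s)(Σ k / k^s) = Σ (Σ_{d | n} d) / n^s, the coefficient of 1/n^s is σ(n) = Σ_{d | n} d. For n = 283, divisors are [1, 283]; summing: σ(283) = 284.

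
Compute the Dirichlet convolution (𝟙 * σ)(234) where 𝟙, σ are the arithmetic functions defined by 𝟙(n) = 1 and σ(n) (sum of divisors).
(𝟙 * σ)(234) = 1080

Divisors of 234: [1, 2, 3, 6, 9, 13, 18, 26, 39, 78, 117, 234]. For each d | 234:
  d = 1: 𝟙(1) · σ(234/1) = 1 · 546 = 546
  d = 2: 𝟙(2) · σ(234/2) = 1 · 182 = 182
  d = 3: 𝟙(3) · σ(234/3) = 1 · 168 = 168
  d = 6: 𝟙(6) · σ(234/6) = 1 · 56 = 56
  d = 9: 𝟙(9) · σ(234/9) = 1 · 42 = 42
  d = 13: 𝟙(13) · σ(234/13) = 1 · 39 = 39
  d = 18: 𝟙(18) · σ(234/18) = 1 · 14 = 14
  d = 26: 𝟙(26) · σ(234/26) = 1 · 13 = 13
  d = 39: 𝟙(39) · σ(234/39) = 1 · 12 = 12
  d = 78: 𝟙(78) · σ(234/78) = 1 · 4 = 4
  d = 117: 𝟙(117) · σ(234/117) = 1 · 3 = 3
  d = 234: 𝟙(234) · σ(234/234) = 1 · 1 = 1
Summing: (𝟙 * σ)(234) = 546 + 182 + 168 + 56 + 42 + 39 + 14 + 13 + 12 + 4 + 3 + 1 = 1080.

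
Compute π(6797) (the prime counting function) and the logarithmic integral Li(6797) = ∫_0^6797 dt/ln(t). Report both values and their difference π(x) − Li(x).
π(6797) = 875;  Li(6797) ≈ 891.36;  π(x) − Li(x) ≈ -16.36.

Direct count of primes ≤ 6797 gives π(6797) = 875. Numerical evaluation of the logarithmic integral gives Li(6797) ≈ 891.36. The difference π(x) − Li(x) ≈ -16.36 is typically negative for small/moderate x (Li(x) overestimates), though Littlewood's theorem shows this sign changes infinitely often.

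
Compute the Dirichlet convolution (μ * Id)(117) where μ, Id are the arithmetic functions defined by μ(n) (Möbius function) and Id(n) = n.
(μ * Id)(117) = 72

Divisors of 117: [1, 3, 9, 13, 39, 117]. For each d | 117:
  d = 1: μ(1) · Id(117/1) = 1 · 117 = 117
  d = 3: μ(3) · Id(117/3) = -1 · 39 = -39
  d = 9: μ(9) · Id(117/9) = 0 · 13 = 0
  d = 13: μ(13) · Id(117/13) = -1 · 9 = -9
  d = 39: μ(39) · Id(117/39) = 1 · 3 = 3
  d = 117: μ(117) · Id(117/117) = 0 · 1 = 0
Summing: (μ * Id)(117) = 117 + -39 + 0 + -9 + 3 + 0 = 72.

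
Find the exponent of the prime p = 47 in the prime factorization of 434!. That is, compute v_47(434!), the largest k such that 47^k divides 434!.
v_47(434!) = 9

Legendre's formula: v_p(n!) = Σ_{k ≥ 1} ⌊n / p^k⌋. For p = 47, n = 434, the terms are:
  ⌊434/47^1⌋ = ⌊434/47⌋ = 9
(the next term ⌊434/47^2⌋ = 0, terminating the sum). Summing: v_47(434!) = 9 = 9.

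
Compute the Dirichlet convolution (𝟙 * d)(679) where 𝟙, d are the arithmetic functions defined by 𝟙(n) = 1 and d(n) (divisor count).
(𝟙 * d)(679) = 9

Divisors of 679: [1, 7, 97, 679]. For each d | 679:
  d = 1: 𝟙(1) · d(679/1) = 1 · 4 = 4
  d = 7: 𝟙(7) · d(679/7) = 1 · 2 = 2
  d = 97: 𝟙(97) · d(679/97) = 1 · 2 = 2
  d = 679: 𝟙(679) · d(679/679) = 1 · 1 = 1
Summing: (𝟙 * d)(679) = 4 + 2 + 2 + 1 = 9.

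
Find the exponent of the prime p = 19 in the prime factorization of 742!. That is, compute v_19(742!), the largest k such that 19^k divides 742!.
v_19(742!) = 41

Legendre's formula: v_p(n!) = Σ_{k ≥ 1} ⌊n / p^k⌋. For p = 19, n = 742, the terms are:
  ⌊742/19^1⌋ = ⌊742/19⌋ = 39
  ⌊742/19^2⌋ = ⌊742/361⌋ = 2
(the next term ⌊742/19^3⌋ = 0, terminating the sum). Summing: v_19(742!) = 39 + 2 = 41.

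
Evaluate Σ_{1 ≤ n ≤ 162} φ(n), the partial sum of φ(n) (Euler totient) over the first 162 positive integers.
Σ_{n ≤ 162} φ(n) = 7992

Compute φ(n) for each 1 ≤ n ≤ 162: φ(1) = 1, φ(2) = 1, φ(3) = 2, φ(4) = 2, φ(5) = 4, φ(6) = 2, φ(7) = 6, φ(8) = 4, φ(9) = 6, φ(10) = 4, φ(11) = 10, φ(12) = 4, φ(13) = 12, φ(14) = 6, φ(15) = 8, φ(16) = 8, φ(17) = 16, φ(18) = 6, φ(19) = 18, φ(20) = 8, φ(21) = 12, φ(22) = 10, φ(23) = 22, φ(24) = 8, φ(25) = 20, φ(26) = 12, φ(27) = 18, φ(28) = 12, φ(29) = 28, φ(30) = 8, φ(31) = 30, φ(32) = 16, φ(33) = 20, φ(34) = 16, φ(35) = 24, φ(36) = 12, φ(37) = 36, φ(38) = 18, φ(39) = 24, φ(40) = 16, φ(41) = 40, φ(42) = 12, φ(43) = 42, φ(44) = 20, φ(45) = 24, φ(46) = 22, φ(47) = 46, φ(48) = 16, φ(49) = 42, φ(50) = 20, φ(51) = 32, φ(52) = 24, φ(53) = 52, φ(54) = 18, φ(55) = 40, φ(56) = 24, φ(57) = 36, φ(58) = 28, φ(59) = 58, φ(60) = 16, φ(61) = 60, φ(62) = 30, φ(63) = 36, φ(64) = 32, φ(65) = 48, φ(66) = 20, φ(67) = 66, φ(68) = 32, φ(69) = 44, φ(70) = 24, φ(71) = 70, φ(72) = 24, φ(73) = 72, φ(74) = 36, φ(75) = 40, φ(76) = 36, φ(77) = 60, φ(78) = 24, φ(79) = 78, φ(80) = 32, φ(81) = 54, φ(82) = 40, φ(83) = 82, φ(84) = 24, φ(85) = 64, φ(86) = 42, φ(87) = 56, φ(88) = 40, φ(89) = 88, φ(90) = 24, φ(91) = 72, φ(92) = 44, φ(93) = 60, φ(94) = 46, φ(95) = 72, φ(96) = 32, φ(97) = 96, φ(98) = 42, φ(99) = 60, φ(100) = 40, φ(101) = 100, φ(102) = 32, φ(103) = 102, φ(104) = 48, φ(105) = 48, φ(106) = 52, φ(107) = 106, φ(108) = 36, φ(109) = 108, φ(110) = 40, φ(111) = 72, φ(112) = 48, φ(113) = 112, φ(114) = 36, φ(115) = 88, φ(116) = 56, φ(117) = 72, φ(118) = 58, φ(119) = 96, φ(120) = 32, φ(121) = 110, φ(122) = 60, φ(123) = 80, φ(124) = 60, φ(125) = 100, φ(126) = 36, φ(127) = 126, φ(128) = 64, φ(129) = 84, φ(130) = 48, φ(131) = 130, φ(132) = 40, φ(133) = 108, φ(134) = 66, φ(135) = 72, φ(136) = 64, φ(137) = 136, φ(138) = 44, φ(139) = 138, φ(140) = 48, φ(141) = 92, φ(142) = 70, φ(143) = 120, φ(144) = 48, φ(145) = 112, φ(146) = 72, φ(147) = 84, φ(148) = 72, φ(149) = 148, φ(150) = 40, φ(151) = 150, φ(152) = 72, φ(153) = 96, φ(154) = 60, φ(155) = 120, φ(156) = 48, φ(157) = 156, φ(158) = 78, φ(159) = 104, φ(160) = 64, φ(161) = 132, φ(162) = 54. Summing all 162 values: 7992. (Average order: Σ_{n ≤ x} φ(n) ~ (3/π²) x². For x = 162, (3/π²)·162² ≈ 7977.22.)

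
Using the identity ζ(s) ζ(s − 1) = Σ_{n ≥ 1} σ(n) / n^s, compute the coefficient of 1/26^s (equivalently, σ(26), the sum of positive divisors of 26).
σ(26) = 42

In the product (Σ m^0/m^s)(Σ k / k^s) = Σ (Σ_{d | n} d) / n^s, the coefficient of 1/n^s is σ(n) = Σ_{d | n} d. For n = 26, divisors are [1, 2, 13, 26]; summing: σ(26) = 42.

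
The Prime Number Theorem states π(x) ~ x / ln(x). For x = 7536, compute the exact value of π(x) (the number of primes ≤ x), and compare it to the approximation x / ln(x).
π(7536) = 954;  x/ln(x) ≈ 844.14;  relative error ≈ 11.52%.

Directly count primes up to 7536: π(7536) = 954. The PNT approximation gives 7536/ln(7536) ≈ 7536/8.92745 ≈ 844.14. Relative error (π(x) − x/ln(x)) / π(x) ≈ 11.52%; the approximation is known to undercount slightly (Li(x) is a better estimate).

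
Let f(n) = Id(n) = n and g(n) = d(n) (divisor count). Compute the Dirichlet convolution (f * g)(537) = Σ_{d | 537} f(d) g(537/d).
(Id * d)(537) = 905

Divisors of 537: [1, 3, 179, 537]. For each d | 537:
  d = 1: Id(1) · d(537/1) = 1 · 4 = 4
  d = 3: Id(3) · d(537/3) = 3 · 2 = 6
  d = 179: Id(179) · d(537/179) = 179 · 2 = 358
  d = 537: Id(537) · d(537/537) = 537 · 1 = 537
Summing: (Id * d)(537) = 4 + 6 + 358 + 537 = 905.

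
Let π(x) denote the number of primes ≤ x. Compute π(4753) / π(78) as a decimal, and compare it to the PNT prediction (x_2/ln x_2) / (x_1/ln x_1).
π(4753)/π(78) = 640/21 ≈ 30.4762;  PNT prediction ≈ 31.3564.

π(78) = 21 and π(4753) = 640, so π(4753)/π(78) ≈ 30.4762. The PNT-predicted ratio is (4753/ln(4753)) / (78/ln(78)) ≈ 31.3564. The two agree to within a few percent, as expected.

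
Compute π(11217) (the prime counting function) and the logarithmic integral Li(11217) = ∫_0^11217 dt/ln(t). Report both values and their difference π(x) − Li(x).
π(11217) = 1357;  Li(11217) ≈ 1377.44;  π(x) − Li(x) ≈ -20.44.

Direct count of primes ≤ 11217 gives π(11217) = 1357. Numerical evaluation of the logarithmic integral gives Li(11217) ≈ 1377.44. The difference π(x) − Li(x) ≈ -20.44 is typically negative for small/moderate x (Li(x) overestimates), though Littlewood's theorem shows this sign changes infinitely often.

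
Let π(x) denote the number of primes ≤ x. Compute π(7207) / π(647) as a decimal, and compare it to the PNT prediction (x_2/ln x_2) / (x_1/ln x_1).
π(7207)/π(647) = 920/118 ≈ 7.7966;  PNT prediction ≈ 8.1164.

π(647) = 118 and π(7207) = 920, so π(7207)/π(647) ≈ 7.7966. The PNT-predicted ratio is (7207/ln(7207)) / (647/ln(647)) ≈ 8.1164. The two agree to within a few percent, as expected.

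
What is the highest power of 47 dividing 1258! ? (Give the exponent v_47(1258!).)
v_47(1258!) = 26

Legendre's formula: v_p(n!) = Σ_{k ≥ 1} ⌊n / p^k⌋. For p = 47, n = 1258, the terms are:
  ⌊1258/47^1⌋ = ⌊1258/47⌋ = 26
(the next term ⌊1258/47^2⌋ = 0, terminating the sum). Summing: v_47(1258!) = 26 = 26.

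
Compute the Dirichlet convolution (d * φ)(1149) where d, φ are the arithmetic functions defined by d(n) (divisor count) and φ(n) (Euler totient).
(d * φ)(1149) = 1536

Divisors of 1149: [1, 3, 383, 1149]. For each d | 1149:
  d = 1: d(1) · φ(1149/1) = 1 · 764 = 764
  d = 3: d(3) · φ(1149/3) = 2 · 382 = 764
  d = 383: d(383) · φ(1149/383) = 2 · 2 = 4
  d = 1149: d(1149) · φ(1149/1149) = 4 · 1 = 4
Summing: (d * φ)(1149) = 764 + 764 + 4 + 4 = 1536.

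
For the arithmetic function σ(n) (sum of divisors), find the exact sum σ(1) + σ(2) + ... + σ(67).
Σ_{n ≤ 67} σ(n) = 3699

Compute σ(n) for each 1 ≤ n ≤ 67: σ(1) = 1, σ(2) = 3, σ(3) = 4, σ(4) = 7, σ(5) = 6, σ(6) = 12, σ(7) = 8, σ(8) = 15, σ(9) = 13, σ(10) = 18, σ(11) = 12, σ(12) = 28, σ(13) = 14, σ(14) = 24, σ(15) = 24, σ(16) = 31, σ(17) = 18, σ(18) = 39, σ(19) = 20, σ(20) = 42, σ(21) = 32, σ(22) = 36, σ(23) = 24, σ(24) = 60, σ(25) = 31, σ(26) = 42, σ(27) = 40, σ(28) = 56, σ(29) = 30, σ(30) = 72, σ(31) = 32, σ(32) = 63, σ(33) = 48, σ(34) = 54, σ(35) = 48, σ(36) = 91, σ(37) = 38, σ(38) = 60, σ(39) = 56, σ(40) = 90, σ(41) = 42, σ(42) = 96, σ(43) = 44, σ(44) = 84, σ(45) = 78, σ(46) = 72, σ(47) = 48, σ(48) = 124, σ(49) = 57, σ(50) = 93, σ(51) = 72, σ(52) = 98, σ(53) = 54, σ(54) = 120, σ(55) = 72, σ(56) = 120, σ(57) = 80, σ(58) = 90, σ(59) = 60, σ(60) = 168, σ(61) = 62, σ(62) = 96, σ(63) = 104, σ(64) = 127, σ(65) = 84, σ(66) = 144, σ(67) = 68. Summing all 67 values: 3699. (Average order: Σ_{n ≤ x} σ(n) ~ (π²/12) x². For x = 67, (π²/12)·67² ≈ 3692.05.)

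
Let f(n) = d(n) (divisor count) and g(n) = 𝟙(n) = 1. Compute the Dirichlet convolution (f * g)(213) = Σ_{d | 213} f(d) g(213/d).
(d * 𝟙)(213) = 9

Divisors of 213: [1, 3, 71, 213]. For each d | 213:
  d = 1: d(1) · 𝟙(213/1) = 1 · 1 = 1
  d = 3: d(3) · 𝟙(213/3) = 2 · 1 = 2
  d = 71: d(71) · 𝟙(213/71) = 2 · 1 = 2
  d = 213: d(213) · 𝟙(213/213) = 4 · 1 = 4
Summing: (d * 𝟙)(213) = 1 + 2 + 2 + 4 = 9.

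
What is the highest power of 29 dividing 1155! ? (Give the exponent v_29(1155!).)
v_29(1155!) = 40

Legendre's formula: v_p(n!) = Σ_{k ≥ 1} ⌊n / p^k⌋. For p = 29, n = 1155, the terms are:
  ⌊1155/29^1⌋ = ⌊1155/29⌋ = 39
  ⌊1155/29^2⌋ = ⌊1155/841⌋ = 1
(the next term ⌊1155/29^3⌋ = 0, terminating the sum). Summing: v_29(1155!) = 39 + 1 = 40.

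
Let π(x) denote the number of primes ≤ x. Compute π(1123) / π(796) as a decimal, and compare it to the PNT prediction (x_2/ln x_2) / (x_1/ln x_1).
π(1123)/π(796) = 188/138 ≈ 1.3623;  PNT prediction ≈ 1.3417.

π(796) = 138 and π(1123) = 188, so π(1123)/π(796) ≈ 1.3623. The PNT-predicted ratio is (1123/ln(1123)) / (796/ln(796)) ≈ 1.3417. The two agree to within a few percent, as expected.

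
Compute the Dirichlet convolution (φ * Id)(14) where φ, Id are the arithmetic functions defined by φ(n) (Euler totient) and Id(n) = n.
(φ * Id)(14) = 39

Divisors of 14: [1, 2, 7, 14]. For each d | 14:
  d = 1: φ(1) · Id(14/1) = 1 · 14 = 14
  d = 2: φ(2) · Id(14/2) = 1 · 7 = 7
  d = 7: φ(7) · Id(14/7) = 6 · 2 = 12
  d = 14: φ(14) · Id(14/14) = 6 · 1 = 6
Summing: (φ * Id)(14) = 14 + 7 + 12 + 6 = 39.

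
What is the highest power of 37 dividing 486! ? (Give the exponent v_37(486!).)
v_37(486!) = 13

Legendre's formula: v_p(n!) = Σ_{k ≥ 1} ⌊n / p^k⌋. For p = 37, n = 486, the terms are:
  ⌊486/37^1⌋ = ⌊486/37⌋ = 13
(the next term ⌊486/37^2⌋ = 0, terminating the sum). Summing: v_37(486!) = 13 = 13.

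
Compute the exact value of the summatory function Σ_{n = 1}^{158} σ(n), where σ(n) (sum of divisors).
Σ_{n ≤ 158} σ(n) = 20560

Compute σ(n) for each 1 ≤ n ≤ 158: σ(1) = 1, σ(2) = 3, σ(3) = 4, σ(4) = 7, σ(5) = 6, σ(6) = 12, σ(7) = 8, σ(8) = 15, σ(9) = 13, σ(10) = 18, σ(11) = 12, σ(12) = 28, σ(13) = 14, σ(14) = 24, σ(15) = 24, σ(16) = 31, σ(17) = 18, σ(18) = 39, σ(19) = 20, σ(20) = 42, σ(21) = 32, σ(22) = 36, σ(23) = 24, σ(24) = 60, σ(25) = 31, σ(26) = 42, σ(27) = 40, σ(28) = 56, σ(29) = 30, σ(30) = 72, σ(31) = 32, σ(32) = 63, σ(33) = 48, σ(34) = 54, σ(35) = 48, σ(36) = 91, σ(37) = 38, σ(38) = 60, σ(39) = 56, σ(40) = 90, σ(41) = 42, σ(42) = 96, σ(43) = 44, σ(44) = 84, σ(45) = 78, σ(46) = 72, σ(47) = 48, σ(48) = 124, σ(49) = 57, σ(50) = 93, σ(51) = 72, σ(52) = 98, σ(53) = 54, σ(54) = 120, σ(55) = 72, σ(56) = 120, σ(57) = 80, σ(58) = 90, σ(59) = 60, σ(60) = 168, σ(61) = 62, σ(62) = 96, σ(63) = 104, σ(64) = 127, σ(65) = 84, σ(66) = 144, σ(67) = 68, σ(68) = 126, σ(69) = 96, σ(70) = 144, σ(71) = 72, σ(72) = 195, σ(73) = 74, σ(74) = 114, σ(75) = 124, σ(76) = 140, σ(77) = 96, σ(78) = 168, σ(79) = 80, σ(80) = 186, σ(81) = 121, σ(82) = 126, σ(83) = 84, σ(84) = 224, σ(85) = 108, σ(86) = 132, σ(87) = 120, σ(88) = 180, σ(89) = 90, σ(90) = 234, σ(91) = 112, σ(92) = 168, σ(93) = 128, σ(94) = 144, σ(95) = 120, σ(96) = 252, σ(97) = 98, σ(98) = 171, σ(99) = 156, σ(100) = 217, σ(101) = 102, σ(102) = 216, σ(103) = 104, σ(104) = 210, σ(105) = 192, σ(106) = 162, σ(107) = 108, σ(108) = 280, σ(109) = 110, σ(110) = 216, σ(111) = 152, σ(112) = 248, σ(113) = 114, σ(114) = 240, σ(115) = 144, σ(116) = 210, σ(117) = 182, σ(118) = 180, σ(119) = 144, σ(120) = 360, σ(121) = 133, σ(122) = 186, σ(123) = 168, σ(124) = 224, σ(125) = 156, σ(126) = 312, σ(127) = 128, σ(128) = 255, σ(129) = 176, σ(130) = 252, σ(131) = 132, σ(132) = 336, σ(133) = 160, σ(134) = 204, σ(135) = 240, σ(136) = 270, σ(137) = 138, σ(138) = 288, σ(139) = 140, σ(140) = 336, σ(141) = 192, σ(142) = 216, σ(143) = 168, σ(144) = 403, σ(145) = 180, σ(146) = 222, σ(147) = 228, σ(148) = 266, σ(149) = 150, σ(150) = 372, σ(151) = 152, σ(152) = 300, σ(153) = 234, σ(154) = 288, σ(155) = 192, σ(156) = 392, σ(157) = 158, σ(158) = 240. Summing all 158 values: 20560. (Average order: Σ_{n ≤ x} σ(n) ~ (π²/12) x². For x = 158, (π²/12)·158² ≈ 20532.07.)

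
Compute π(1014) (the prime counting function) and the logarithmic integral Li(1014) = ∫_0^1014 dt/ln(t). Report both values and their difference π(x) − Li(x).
π(1014) = 170;  Li(1014) ≈ 179.63;  π(x) − Li(x) ≈ -9.63.

Direct count of primes ≤ 1014 gives π(1014) = 170. Numerical evaluation of the logarithmic integral gives Li(1014) ≈ 179.63. The difference π(x) − Li(x) ≈ -9.63 is typically negative for small/moderate x (Li(x) overestimates), though Littlewood's theorem shows this sign changes infinitely often.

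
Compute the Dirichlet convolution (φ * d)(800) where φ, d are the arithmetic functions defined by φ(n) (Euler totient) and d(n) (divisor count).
(φ * d)(800) = 1953

Divisors of 800: [1, 2, 4, 5, 8, 10, 16, 20, 25, 32, 40, 50, 80, 100, 160, 200, 400, 800]. For each d | 800:
  d = 1: φ(1) · d(800/1) = 1 · 18 = 18
  d = 2: φ(2) · d(800/2) = 1 · 15 = 15
  d = 4: φ(4) · d(800/4) = 2 · 12 = 24
  d = 5: φ(5) · d(800/5) = 4 · 12 = 48
  d = 8: φ(8) · d(800/8) = 4 · 9 = 36
  d = 10: φ(10) · d(800/10) = 4 · 10 = 40
  d = 16: φ(16) · d(800/16) = 8 · 6 = 48
  d = 20: φ(20) · d(800/20) = 8 · 8 = 64
  d = 25: φ(25) · d(800/25) = 20 · 6 = 120
  d = 32: φ(32) · d(800/32) = 16 · 3 = 48
  d = 40: φ(40) · d(800/40) = 16 · 6 = 96
  d = 50: φ(50) · d(800/50) = 20 · 5 = 100
  d = 80: φ(80) · d(800/80) = 32 · 4 = 128
  d = 100: φ(100) · d(800/100) = 40 · 4 = 160
  d = 160: φ(160) · d(800/160) = 64 · 2 = 128
  d = 200: φ(200) · d(800/200) = 80 · 3 = 240
  d = 400: φ(400) · d(800/400) = 160 · 2 = 320
  d = 800: φ(800) · d(800/800) = 320 · 1 = 320
Summing: (φ * d)(800) = 18 + 15 + 24 + 48 + 36 + 40 + 48 + 64 + 120 + 48 + 96 + 100 + 128 + 160 + 128 + 240 + 320 + 320 = 1953.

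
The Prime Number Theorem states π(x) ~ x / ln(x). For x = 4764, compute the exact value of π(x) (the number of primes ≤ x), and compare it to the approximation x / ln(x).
π(4764) = 641;  x/ln(x) ≈ 562.53;  relative error ≈ 12.24%.

Directly count primes up to 4764: π(4764) = 641. The PNT approximation gives 4764/ln(4764) ≈ 4764/8.46884 ≈ 562.53. Relative error (π(x) − x/ln(x)) / π(x) ≈ 12.24%; the approximation is known to undercount slightly (Li(x) is a better estimate).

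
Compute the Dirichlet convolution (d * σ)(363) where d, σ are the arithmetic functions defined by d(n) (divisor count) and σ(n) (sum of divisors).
(d * σ)(363) = 960

Divisors of 363: [1, 3, 11, 33, 121, 363]. For each d | 363:
  d = 1: d(1) · σ(363/1) = 1 · 532 = 532
  d = 3: d(3) · σ(363/3) = 2 · 133 = 266
  d = 11: d(11) · σ(363/11) = 2 · 48 = 96
  d = 33: d(33) · σ(363/33) = 4 · 12 = 48
  d = 121: d(121) · σ(363/121) = 3 · 4 = 12
  d = 363: d(363) · σ(363/363) = 6 · 1 = 6
Summing: (d * σ)(363) = 532 + 266 + 96 + 48 + 12 + 6 = 960.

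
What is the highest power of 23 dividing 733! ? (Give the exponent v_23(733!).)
v_23(733!) = 32

Legendre's formula: v_p(n!) = Σ_{k ≥ 1} ⌊n / p^k⌋. For p = 23, n = 733, the terms are:
  ⌊733/23^1⌋ = ⌊733/23⌋ = 31
  ⌊733/23^2⌋ = ⌊733/529⌋ = 1
(the next term ⌊733/23^3⌋ = 0, terminating the sum). Summing: v_23(733!) = 31 + 1 = 32.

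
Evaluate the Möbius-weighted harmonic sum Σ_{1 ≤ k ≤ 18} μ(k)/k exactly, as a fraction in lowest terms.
Σ μ(k)/k = 163/85085

Values of μ(k) for 1 ≤ k ≤ 18: μ(1) = 1, μ(2) = -1, μ(3) = -1, μ(5) = -1, μ(6) = 1, μ(7) = -1, μ(10) = 1, μ(11) = -1, μ(13) = -1, μ(14) = 1, μ(15) = 1, μ(17) = -1, with μ = 0 on non-squarefree integers. Summing μ(k)/k for k where μ(k) ≠ 0 gives 163/85085 ≈ 0.0019. (PNT ⟺ this sum → 0 as n → ∞.)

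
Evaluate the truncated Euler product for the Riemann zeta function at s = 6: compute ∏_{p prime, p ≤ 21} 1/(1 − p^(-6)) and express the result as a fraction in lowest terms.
∏ = 99475806666511821483705625/97780003061374251090837504

The primes p ≤ 21 are [2, 3, 5, 7, 11, 13, 17, 19]. For each prime, (1 − 1/p^6)^(-1) = p^6 / (p^6 − 1). The product is (1 − 1/2^6)^(-1), (1 − 1/3^6)^(-1), (1 − 1/5^6)^(-1), (1 − 1/7^6)^(-1), (1 − 1/11^6)^(-1), (1 − 1/13^6)^(-1), (1 − 1/17^6)^(-1), (1 − 1/19^6)^(-1) = ∏ p^6 / (p^6 − 1) = 99475806666511821483705625/97780003061374251090837504.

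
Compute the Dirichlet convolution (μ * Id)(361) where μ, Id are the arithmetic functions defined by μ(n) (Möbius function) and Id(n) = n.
(μ * Id)(361) = 342

Divisors of 361: [1, 19, 361]. For each d | 361:
  d = 1: μ(1) · Id(361/1) = 1 · 361 = 361
  d = 19: μ(19) · Id(361/19) = -1 · 19 = -19
  d = 361: μ(361) · Id(361/361) = 0 · 1 = 0
Summing: (μ * Id)(361) = 361 + -19 + 0 = 342.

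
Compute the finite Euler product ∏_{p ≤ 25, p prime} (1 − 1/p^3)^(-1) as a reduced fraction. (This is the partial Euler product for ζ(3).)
∏ = 580625301352525/483109627290624

The primes p ≤ 25 are [2, 3, 5, 7, 11, 13, 17, 19, 23]. For each prime, (1 − 1/p^3)^(-1) = p^3 / (p^3 − 1). The product is (1 − 1/2^3)^(-1), (1 − 1/3^3)^(-1), (1 − 1/5^3)^(-1), (1 − 1/7^3)^(-1), (1 − 1/11^3)^(-1), (1 − 1/13^3)^(-1), (1 − 1/17^3)^(-1), (1 − 1/19^3)^(-1), (1 − 1/23^3)^(-1) = ∏ p^3 / (p^3 − 1) = 580625301352525/483109627290624.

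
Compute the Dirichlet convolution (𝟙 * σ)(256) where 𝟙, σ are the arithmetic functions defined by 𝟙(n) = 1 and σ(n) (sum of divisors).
(𝟙 * σ)(256) = 1013

Divisors of 256: [1, 2, 4, 8, 16, 32, 64, 128, 256]. For each d | 256:
  d = 1: 𝟙(1) · σ(256/1) = 1 · 511 = 511
  d = 2: 𝟙(2) · σ(256/2) = 1 · 255 = 255
  d = 4: 𝟙(4) · σ(256/4) = 1 · 127 = 127
  d = 8: 𝟙(8) · σ(256/8) = 1 · 63 = 63
  d = 16: 𝟙(16) · σ(256/16) = 1 · 31 = 31
  d = 32: 𝟙(32) · σ(256/32) = 1 · 15 = 15
  d = 64: 𝟙(64) · σ(256/64) = 1 · 7 = 7
  d = 128: 𝟙(128) · σ(256/128) = 1 · 3 = 3
  d = 256: 𝟙(256) · σ(256/256) = 1 · 1 = 1
Summing: (𝟙 * σ)(256) = 511 + 255 + 127 + 63 + 31 + 15 + 7 + 3 + 1 = 1013.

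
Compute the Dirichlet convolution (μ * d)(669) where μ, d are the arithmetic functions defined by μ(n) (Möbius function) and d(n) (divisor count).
(μ * d)(669) = 1

Divisors of 669: [1, 3, 223, 669]. For each d | 669:
  d = 1: μ(1) · d(669/1) = 1 · 4 = 4
  d = 3: μ(3) · d(669/3) = -1 · 2 = -2
  d = 223: μ(223) · d(669/223) = -1 · 2 = -2
  d = 669: μ(669) · d(669/669) = 1 · 1 = 1
Summing: (μ * d)(669) = 4 + -2 + -2 + 1 = 1.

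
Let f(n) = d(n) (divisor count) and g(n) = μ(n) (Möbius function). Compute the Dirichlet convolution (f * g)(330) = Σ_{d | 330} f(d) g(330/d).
(d * μ)(330) = 1

Divisors of 330: [1, 2, 3, 5, 6, 10, 11, 15, 22, 30, 33, 55, 66, 110, 165, 330]. For each d | 330:
  d = 1: d(1) · μ(330/1) = 1 · 1 = 1
  d = 2: d(2) · μ(330/2) = 2 · -1 = -2
  d = 3: d(3) · μ(330/3) = 2 · -1 = -2
  d = 5: d(5) · μ(330/5) = 2 · -1 = -2
  d = 6: d(6) · μ(330/6) = 4 · 1 = 4
  d = 10: d(10) · μ(330/10) = 4 · 1 = 4
  d = 11: d(11) · μ(330/11) = 2 · -1 = -2
  d = 15: d(15) · μ(330/15) = 4 · 1 = 4
  d = 22: d(22) · μ(330/22) = 4 · 1 = 4
  d = 30: d(30) · μ(330/30) = 8 · -1 = -8
  d = 33: d(33) · μ(330/33) = 4 · 1 = 4
  d = 55: d(55) · μ(330/55) = 4 · 1 = 4
  d = 66: d(66) · μ(330/66) = 8 · -1 = -8
  d = 110: d(110) · μ(330/110) = 8 · -1 = -8
  d = 165: d(165) · μ(330/165) = 8 · -1 = -8
  d = 330: d(330) · μ(330/330) = 16 · 1 = 16
Summing: (d * μ)(330) = 1 + -2 + -2 + -2 + 4 + 4 + -2 + 4 + 4 + -8 + 4 + 4 + -8 + -8 + -8 + 16 = 1.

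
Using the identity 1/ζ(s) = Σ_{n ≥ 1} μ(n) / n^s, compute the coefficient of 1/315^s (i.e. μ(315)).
μ(315) = 0

Factor n = 315 = 3^2 · 5 · 7. μ(n) = 0 if any exponent ≥ 2 (not squarefree); otherwise μ(n) = (−1)^{ω(n)} where ω(n) is the number of distinct prime factors. Applying: μ(315) = 0.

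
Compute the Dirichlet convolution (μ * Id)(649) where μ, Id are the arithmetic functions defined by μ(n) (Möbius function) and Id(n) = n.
(μ * Id)(649) = 580

Divisors of 649: [1, 11, 59, 649]. For each d | 649:
  d = 1: μ(1) · Id(649/1) = 1 · 649 = 649
  d = 11: μ(11) · Id(649/11) = -1 · 59 = -59
  d = 59: μ(59) · Id(649/59) = -1 · 11 = -11
  d = 649: μ(649) · Id(649/649) = 1 · 1 = 1
Summing: (μ * Id)(649) = 649 + -59 + -11 + 1 = 580.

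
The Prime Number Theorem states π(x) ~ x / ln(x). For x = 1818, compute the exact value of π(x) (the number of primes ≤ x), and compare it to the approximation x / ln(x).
π(1818) = 280;  x/ln(x) ≈ 242.22;  relative error ≈ 13.49%.

Directly count primes up to 1818: π(1818) = 280. The PNT approximation gives 1818/ln(1818) ≈ 1818/7.50549 ≈ 242.22. Relative error (π(x) − x/ln(x)) / π(x) ≈ 13.49%; the approximation is known to undercount slightly (Li(x) is a better estimate).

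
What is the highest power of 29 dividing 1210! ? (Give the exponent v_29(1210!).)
v_29(1210!) = 42

Legendre's formula: v_p(n!) = Σ_{k ≥ 1} ⌊n / p^k⌋. For p = 29, n = 1210, the terms are:
  ⌊1210/29^1⌋ = ⌊1210/29⌋ = 41
  ⌊1210/29^2⌋ = ⌊1210/841⌋ = 1
(the next term ⌊1210/29^3⌋ = 0, terminating the sum). Summing: v_29(1210!) = 41 + 1 = 42.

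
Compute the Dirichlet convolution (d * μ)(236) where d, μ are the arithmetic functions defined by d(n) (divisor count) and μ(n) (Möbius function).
(d * μ)(236) = 1

Divisors of 236: [1, 2, 4, 59, 118, 236]. For each d | 236:
  d = 1: d(1) · μ(236/1) = 1 · 0 = 0
  d = 2: d(2) · μ(236/2) = 2 · 1 = 2
  d = 4: d(4) · μ(236/4) = 3 · -1 = -3
  d = 59: d(59) · μ(236/59) = 2 · 0 = 0
  d = 118: d(118) · μ(236/118) = 4 · -1 = -4
  d = 236: d(236) · μ(236/236) = 6 · 1 = 6
Summing: (d * μ)(236) = 0 + 2 + -3 + 0 + -4 + 6 = 1.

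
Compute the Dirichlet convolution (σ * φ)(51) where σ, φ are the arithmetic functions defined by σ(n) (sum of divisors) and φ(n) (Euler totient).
(σ * φ)(51) = 204

Divisors of 51: [1, 3, 17, 51]. For each d | 51:
  d = 1: σ(1) · φ(51/1) = 1 · 32 = 32
  d = 3: σ(3) · φ(51/3) = 4 · 16 = 64
  d = 17: σ(17) · φ(51/17) = 18 · 2 = 36
  d = 51: σ(51) · φ(51/51) = 72 · 1 = 72
Summing: (σ * φ)(51) = 32 + 64 + 36 + 72 = 204.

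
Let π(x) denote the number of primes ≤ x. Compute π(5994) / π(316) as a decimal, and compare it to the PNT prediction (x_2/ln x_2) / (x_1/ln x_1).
π(5994)/π(316) = 783/65 ≈ 12.0462;  PNT prediction ≈ 12.5512.

π(316) = 65 and π(5994) = 783, so π(5994)/π(316) ≈ 12.0462. The PNT-predicted ratio is (5994/ln(5994)) / (316/ln(316)) ≈ 12.5512. The two agree to within a few percent, as expected.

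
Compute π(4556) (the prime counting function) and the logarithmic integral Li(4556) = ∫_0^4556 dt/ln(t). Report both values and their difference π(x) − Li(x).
π(4556) = 617;  Li(4556) ≈ 631.87;  π(x) − Li(x) ≈ -14.87.

Direct count of primes ≤ 4556 gives π(4556) = 617. Numerical evaluation of the logarithmic integral gives Li(4556) ≈ 631.87. The difference π(x) − Li(x) ≈ -14.87 is typically negative for small/moderate x (Li(x) overestimates), though Littlewood's theorem shows this sign changes infinitely often.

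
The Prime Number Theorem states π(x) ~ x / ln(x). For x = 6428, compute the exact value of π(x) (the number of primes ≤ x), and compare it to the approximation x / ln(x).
π(6428) = 836;  x/ln(x) ≈ 733.09;  relative error ≈ 12.31%.

Directly count primes up to 6428: π(6428) = 836. The PNT approximation gives 6428/ln(6428) ≈ 6428/8.76842 ≈ 733.09. Relative error (π(x) − x/ln(x)) / π(x) ≈ 12.31%; the approximation is known to undercount slightly (Li(x) is a better estimate).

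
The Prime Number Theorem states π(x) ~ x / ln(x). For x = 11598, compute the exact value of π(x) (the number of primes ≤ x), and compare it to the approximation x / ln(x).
π(11598) = 1396;  x/ln(x) ≈ 1239.29;  relative error ≈ 11.23%.

Directly count primes up to 11598: π(11598) = 1396. The PNT approximation gives 11598/ln(11598) ≈ 11598/9.35859 ≈ 1239.29. Relative error (π(x) − x/ln(x)) / π(x) ≈ 11.23%; the approximation is known to undercount slightly (Li(x) is a better estimate).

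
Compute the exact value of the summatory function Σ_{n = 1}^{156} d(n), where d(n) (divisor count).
Σ_{n ≤ 156} d(n) = 820

Compute d(n) for each 1 ≤ n ≤ 156: d(1) = 1, d(2) = 2, d(3) = 2, d(4) = 3, d(5) = 2, d(6) = 4, d(7) = 2, d(8) = 4, d(9) = 3, d(10) = 4, d(11) = 2, d(12) = 6, d(13) = 2, d(14) = 4, d(15) = 4, d(16) = 5, d(17) = 2, d(18) = 6, d(19) = 2, d(20) = 6, d(21) = 4, d(22) = 4, d(23) = 2, d(24) = 8, d(25) = 3, d(26) = 4, d(27) = 4, d(28) = 6, d(29) = 2, d(30) = 8, d(31) = 2, d(32) = 6, d(33) = 4, d(34) = 4, d(35) = 4, d(36) = 9, d(37) = 2, d(38) = 4, d(39) = 4, d(40) = 8, d(41) = 2, d(42) = 8, d(43) = 2, d(44) = 6, d(45) = 6, d(46) = 4, d(47) = 2, d(48) = 10, d(49) = 3, d(50) = 6, d(51) = 4, d(52) = 6, d(53) = 2, d(54) = 8, d(55) = 4, d(56) = 8, d(57) = 4, d(58) = 4, d(59) = 2, d(60) = 12, d(61) = 2, d(62) = 4, d(63) = 6, d(64) = 7, d(65) = 4, d(66) = 8, d(67) = 2, d(68) = 6, d(69) = 4, d(70) = 8, d(71) = 2, d(72) = 12, d(73) = 2, d(74) = 4, d(75) = 6, d(76) = 6, d(77) = 4, d(78) = 8, d(79) = 2, d(80) = 10, d(81) = 5, d(82) = 4, d(83) = 2, d(84) = 12, d(85) = 4, d(86) = 4, d(87) = 4, d(88) = 8, d(89) = 2, d(90) = 12, d(91) = 4, d(92) = 6, d(93) = 4, d(94) = 4, d(95) = 4, d(96) = 12, d(97) = 2, d(98) = 6, d(99) = 6, d(100) = 9, d(101) = 2, d(102) = 8, d(103) = 2, d(104) = 8, d(105) = 8, d(106) = 4, d(107) = 2, d(108) = 12, d(109) = 2, d(110) = 8, d(111) = 4, d(112) = 10, d(113) = 2, d(114) = 8, d(115) = 4, d(116) = 6, d(117) = 6, d(118) = 4, d(119) = 4, d(120) = 16, d(121) = 3, d(122) = 4, d(123) = 4, d(124) = 6, d(125) = 4, d(126) = 12, d(127) = 2, d(128) = 8, d(129) = 4, d(130) = 8, d(131) = 2, d(132) = 12, d(133) = 4, d(134) = 4, d(135) = 8, d(136) = 8, d(137) = 2, d(138) = 8, d(139) = 2, d(140) = 12, d(141) = 4, d(142) = 4, d(143) = 4, d(144) = 15, d(145) = 4, d(146) = 4, d(147) = 6, d(148) = 6, d(149) = 2, d(150) = 12, d(151) = 2, d(152) = 8, d(153) = 6, d(154) = 8, d(155) = 4, d(156) = 12. Summing all 156 values: 820. (Dirichlet's divisor formula: Σ_{n ≤ x} d(n) = x ln(x) + (2γ − 1) x + O(√x). For x = 156, the asymptotic estimate is ≈ 811.87.)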